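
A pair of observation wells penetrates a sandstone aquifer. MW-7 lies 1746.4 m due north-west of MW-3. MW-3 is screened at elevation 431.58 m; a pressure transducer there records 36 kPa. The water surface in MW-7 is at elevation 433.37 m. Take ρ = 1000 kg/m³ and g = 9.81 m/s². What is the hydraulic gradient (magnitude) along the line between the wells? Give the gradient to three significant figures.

i ≈ 0.00108

Pressure head at MW-3: ψ = P/(ρg) = 36×1000 / (1000 × 9.81) = 3.67 m.
Total head at MW-3: h = z + ψ = 431.58 + 3.67 = 435.25 m.
Total head at MW-7: h = 433.37 m (water level in the piezometer is the total head).
Head difference: h(MW-3) − h(MW-7) = 435.25 − 433.37 = 1.88 m.
Hydraulic gradient: i = |Δh| / L = 1.88 / 1746.4 = 0.00108.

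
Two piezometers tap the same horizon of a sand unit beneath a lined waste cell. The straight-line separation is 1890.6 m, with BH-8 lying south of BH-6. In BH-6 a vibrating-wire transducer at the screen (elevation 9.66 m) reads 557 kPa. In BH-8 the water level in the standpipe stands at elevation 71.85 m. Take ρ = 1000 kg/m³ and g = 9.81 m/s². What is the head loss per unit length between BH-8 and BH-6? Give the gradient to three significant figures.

i ≈ 0.00286 m/m

Pressure head at BH-6: ψ = P/(ρg) = 557×1000 / (1000 × 9.81) = 56.78 m.
Total head at BH-6: h = z + ψ = 9.66 + 56.78 = 66.44 m.
Total head at BH-8: h = 71.85 m (water level in the piezometer is the total head).
Head difference: h(BH-6) − h(BH-8) = 66.44 − 71.85 = -5.41 m.
Hydraulic gradient: i = |Δh| / L = 5.41 / 1890.6 = 0.00286.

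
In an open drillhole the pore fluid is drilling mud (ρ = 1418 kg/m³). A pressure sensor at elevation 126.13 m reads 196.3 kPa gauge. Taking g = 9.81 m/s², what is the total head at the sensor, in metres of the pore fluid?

h ≈ 140.24 m

ψ = P/(ρg) = 196.3×1000 / (1418 × 9.81) = 14.11 m.
h = z + ψ = 126.13 + 14.11 = 140.24 m.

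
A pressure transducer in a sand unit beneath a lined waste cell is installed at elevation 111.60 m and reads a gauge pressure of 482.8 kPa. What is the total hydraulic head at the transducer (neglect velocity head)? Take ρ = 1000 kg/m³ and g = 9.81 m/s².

ψ = P/(ρg) = 482.8×1000 / (1000 × 9.81) = 49.22 m.
h = z + ψ = 111.60 + 49.22 = 160.82 m.

h ≈ 160.82 m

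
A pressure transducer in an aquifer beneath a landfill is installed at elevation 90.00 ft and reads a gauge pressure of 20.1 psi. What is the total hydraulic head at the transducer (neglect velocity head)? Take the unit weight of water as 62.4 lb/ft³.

h ≈ 136.38 ft

ψ = 144·P/γ = 144 × 20.1 / 62.4 = 46.38 ft.
h = z + ψ = 90.00 + 46.38 = 136.38 ft.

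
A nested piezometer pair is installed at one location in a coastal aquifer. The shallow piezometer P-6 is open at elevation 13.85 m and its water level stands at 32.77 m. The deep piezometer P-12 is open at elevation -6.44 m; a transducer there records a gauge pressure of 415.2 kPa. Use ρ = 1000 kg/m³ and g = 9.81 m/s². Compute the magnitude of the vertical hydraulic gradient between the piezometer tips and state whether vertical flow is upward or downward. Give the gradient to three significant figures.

|i_v| ≈ 0.153; vertical flow is upward

Total head at P-6: h = 32.77 m (water level in the standpipe).
Pressure head at P-12: ψ = P/(ρg) = 415.2×1000 / (1000 × 9.81) = 42.32 m.
Total head at P-12: h = z + ψ = -6.44 + 42.32 = 35.88 m.
Δh = h(P-6) − h(P-12) = 32.77 − 35.88 = -3.11 m.
Vertical separation Δz = 13.85 − (-6.44) = 20.29 m.
|i_v| = |Δh| / Δz = 3.11 / 20.29 = 0.153.
Head is higher in the deep piezometer, so vertical flow is upward (discharge condition).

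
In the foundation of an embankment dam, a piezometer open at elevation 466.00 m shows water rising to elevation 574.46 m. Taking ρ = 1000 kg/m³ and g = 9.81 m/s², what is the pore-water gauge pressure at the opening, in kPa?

P ≈ 1060 kPa

Pressure head ψ = h − z = 574.46 − 466.00 = 108.46 m.
P = ρgψ = 1000 × 9.81 × 108.46 = 1063993 Pa ≈ 1060 kPa.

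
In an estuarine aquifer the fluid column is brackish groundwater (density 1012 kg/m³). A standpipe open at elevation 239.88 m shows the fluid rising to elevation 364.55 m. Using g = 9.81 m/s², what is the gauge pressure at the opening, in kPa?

P ≈ 1240 kPa

Pressure head ψ = h − z = 364.55 − 239.88 = 124.67 m.
P = ρgψ = 1012 × 9.81 × 124.67 = 1237689 Pa ≈ 1240 kPa.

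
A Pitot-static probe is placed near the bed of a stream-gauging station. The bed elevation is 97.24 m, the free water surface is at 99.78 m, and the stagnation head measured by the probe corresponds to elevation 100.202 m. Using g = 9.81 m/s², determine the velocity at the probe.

Near the bed, under hydrostatic conditions, the piezometric head (z + ψ) equals the free-surface elevation, 99.78 m.
Velocity head = total − piezometric = 100.202 − 99.78 = 0.422 m.
v = √(2g·h_v) = √(2 × 9.81 × 0.422) = 2.88 m/s.

v ≈ 2.88 m/s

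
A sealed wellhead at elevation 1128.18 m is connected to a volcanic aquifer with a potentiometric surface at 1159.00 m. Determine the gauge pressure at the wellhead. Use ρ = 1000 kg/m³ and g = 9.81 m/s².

P ≈ 302 kPa

Head above the cap: Δh = 1159.00 − 1128.18 = 30.82 m.
P = ρgΔh = 1000 × 9.81 × 30.82 = 302344 Pa ≈ 302 kPa.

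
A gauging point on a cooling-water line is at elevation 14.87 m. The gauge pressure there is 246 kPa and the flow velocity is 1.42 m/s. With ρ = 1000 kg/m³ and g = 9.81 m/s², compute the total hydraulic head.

h ≈ 40.05 m

Pressure head ψ = P/(ρg) = 246×1000 / (1000 × 9.81) = 25.08 m.
Velocity head = v²/(2g) = 1.42² / (2 × 9.81) = 0.103 m.
h = z + ψ + v²/(2g) = 14.87 + 25.08 + 0.103 = 40.05 m.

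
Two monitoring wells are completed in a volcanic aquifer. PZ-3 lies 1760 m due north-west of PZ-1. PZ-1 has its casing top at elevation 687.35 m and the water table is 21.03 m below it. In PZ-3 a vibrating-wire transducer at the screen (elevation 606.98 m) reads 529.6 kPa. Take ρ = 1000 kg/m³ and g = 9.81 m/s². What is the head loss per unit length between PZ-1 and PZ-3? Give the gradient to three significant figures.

Total head at PZ-1: h = 687.35 − 21.03 = 666.32 m.
Pressure head at PZ-3: ψ = P/(ρg) = 529.6×1000 / (1000 × 9.81) = 53.99 m.
Total head at PZ-3: h = z + ψ = 606.98 + 53.99 = 660.97 m.
Head difference: h(PZ-1) − h(PZ-3) = 666.32 − 660.97 = 5.35 m.
Hydraulic gradient: i = |Δh| / L = 5.35 / 1760 = 0.00304.

i ≈ 0.00304 m/m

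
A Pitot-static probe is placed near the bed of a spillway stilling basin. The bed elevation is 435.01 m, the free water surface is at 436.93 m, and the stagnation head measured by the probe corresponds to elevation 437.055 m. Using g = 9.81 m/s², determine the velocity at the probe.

v ≈ 1.57 m/s

Near the bed, under hydrostatic conditions, the piezometric head (z + ψ) equals the free-surface elevation, 436.93 m.
Velocity head = total − piezometric = 437.055 − 436.93 = 0.125 m.
v = √(2g·h_v) = √(2 × 9.81 × 0.125) = 1.57 m/s.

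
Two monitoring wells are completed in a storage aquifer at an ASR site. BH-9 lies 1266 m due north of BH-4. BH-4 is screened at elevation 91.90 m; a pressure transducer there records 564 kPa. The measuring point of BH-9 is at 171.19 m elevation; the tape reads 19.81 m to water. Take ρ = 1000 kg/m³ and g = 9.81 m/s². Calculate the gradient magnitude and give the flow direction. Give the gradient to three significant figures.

Pressure head at BH-4: ψ = P/(ρg) = 564×1000 / (1000 × 9.81) = 57.49 m.
Total head at BH-4: h = z + ψ = 91.90 + 57.49 = 149.39 m.
Total head at BH-9: h = 171.19 − 19.81 = 151.38 m.
Head difference: h(BH-4) − h(BH-9) = 149.39 − 151.38 = -1.99 m.
Hydraulic gradient: i = |Δh| / L = 1.99 / 1266 = 0.00157.
Flow is from higher to lower head: from BH-9 toward BH-4, i.e. toward the south.

i ≈ 0.00157; groundwater flows toward the south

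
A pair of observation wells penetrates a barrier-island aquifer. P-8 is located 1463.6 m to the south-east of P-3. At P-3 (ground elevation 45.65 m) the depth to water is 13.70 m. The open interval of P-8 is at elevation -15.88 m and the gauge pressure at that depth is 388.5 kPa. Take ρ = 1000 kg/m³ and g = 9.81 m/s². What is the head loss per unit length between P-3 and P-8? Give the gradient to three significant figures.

i ≈ 0.00562 m/m

Total head at P-3: h = 45.65 − 13.70 = 31.95 m.
Pressure head at P-8: ψ = P/(ρg) = 388.5×1000 / (1000 × 9.81) = 39.60 m.
Total head at P-8: h = z + ψ = -15.88 + 39.60 = 23.72 m.
Head difference: h(P-3) − h(P-8) = 31.95 − 23.72 = 8.23 m.
Hydraulic gradient: i = |Δh| / L = 8.23 / 1463.6 = 0.00562.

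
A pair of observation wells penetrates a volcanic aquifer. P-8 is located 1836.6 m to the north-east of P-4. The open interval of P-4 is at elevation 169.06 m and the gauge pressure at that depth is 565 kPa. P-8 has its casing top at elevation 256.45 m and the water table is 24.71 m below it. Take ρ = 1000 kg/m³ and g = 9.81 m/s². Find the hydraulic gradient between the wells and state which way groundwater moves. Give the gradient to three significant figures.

Pressure head at P-4: ψ = P/(ρg) = 565×1000 / (1000 × 9.81) = 57.59 m.
Total head at P-4: h = z + ψ = 169.06 + 57.59 = 226.65 m.
Total head at P-8: h = 256.45 − 24.71 = 231.74 m.
Head difference: h(P-4) − h(P-8) = 226.65 − 231.74 = -5.09 m.
Hydraulic gradient: i = |Δh| / L = 5.09 / 1836.6 = 0.00277.
Flow is from higher to lower head: from P-8 toward P-4, i.e. toward the south-west.

i ≈ 0.00277; groundwater flows toward the south-west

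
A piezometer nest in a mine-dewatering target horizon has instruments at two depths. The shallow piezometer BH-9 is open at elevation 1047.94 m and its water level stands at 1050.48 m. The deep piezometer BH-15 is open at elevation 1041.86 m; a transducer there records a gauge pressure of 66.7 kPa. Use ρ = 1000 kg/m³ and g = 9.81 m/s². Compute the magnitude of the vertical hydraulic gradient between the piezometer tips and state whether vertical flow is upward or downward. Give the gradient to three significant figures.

|i_v| ≈ 0.299; vertical flow is downward

Total head at BH-9: h = 1050.48 m (water level in the standpipe).
Pressure head at BH-15: ψ = P/(ρg) = 66.7×1000 / (1000 × 9.81) = 6.80 m.
Total head at BH-15: h = z + ψ = 1041.86 + 6.80 = 1048.66 m.
Δh = h(BH-9) − h(BH-15) = 1050.48 − 1048.66 = 1.82 m.
Vertical separation Δz = 1047.94 − 1041.86 = 6.08 m.
|i_v| = |Δh| / Δz = 1.82 / 6.08 = 0.299.
Head is higher in the shallow piezometer, so vertical flow is downward (recharge condition).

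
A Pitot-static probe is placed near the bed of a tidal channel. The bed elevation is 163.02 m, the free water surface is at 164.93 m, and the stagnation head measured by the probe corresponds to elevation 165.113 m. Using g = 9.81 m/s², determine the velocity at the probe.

Near the bed, under hydrostatic conditions, the piezometric head (z + ψ) equals the free-surface elevation, 164.93 m.
Velocity head = total − piezometric = 165.113 − 164.93 = 0.183 m.
v = √(2g·h_v) = √(2 × 9.81 × 0.183) = 1.89 m/s.

v ≈ 1.89 m/s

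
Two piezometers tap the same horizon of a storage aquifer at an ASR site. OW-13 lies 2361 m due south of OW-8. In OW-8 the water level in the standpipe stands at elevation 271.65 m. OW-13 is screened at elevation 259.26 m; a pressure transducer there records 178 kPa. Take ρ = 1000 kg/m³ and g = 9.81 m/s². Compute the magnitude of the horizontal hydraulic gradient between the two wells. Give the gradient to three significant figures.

i ≈ 0.00244

Total head at OW-8: h = 271.65 m (water level in the piezometer is the total head).
Pressure head at OW-13: ψ = P/(ρg) = 178×1000 / (1000 × 9.81) = 18.14 m.
Total head at OW-13: h = z + ψ = 259.26 + 18.14 = 277.40 m.
Head difference: h(OW-8) − h(OW-13) = 271.65 − 277.40 = -5.75 m.
Hydraulic gradient: i = |Δh| / L = 5.75 / 2361 = 0.00244.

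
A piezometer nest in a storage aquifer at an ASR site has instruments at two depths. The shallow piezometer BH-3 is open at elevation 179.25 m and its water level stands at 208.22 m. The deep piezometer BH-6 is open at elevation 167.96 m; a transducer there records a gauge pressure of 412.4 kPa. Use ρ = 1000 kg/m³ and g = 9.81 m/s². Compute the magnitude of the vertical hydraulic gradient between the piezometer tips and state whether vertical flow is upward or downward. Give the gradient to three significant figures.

|i_v| ≈ 0.158; vertical flow is upward

Total head at BH-3: h = 208.22 m (water level in the standpipe).
Pressure head at BH-6: ψ = P/(ρg) = 412.4×1000 / (1000 × 9.81) = 42.04 m.
Total head at BH-6: h = z + ψ = 167.96 + 42.04 = 210.00 m.
Δh = h(BH-3) − h(BH-6) = 208.22 − 210.00 = -1.78 m.
Vertical separation Δz = 179.25 − 167.96 = 11.29 m.
|i_v| = |Δh| / Δz = 1.78 / 11.29 = 0.158.
Head is higher in the deep piezometer, so vertical flow is upward (discharge condition).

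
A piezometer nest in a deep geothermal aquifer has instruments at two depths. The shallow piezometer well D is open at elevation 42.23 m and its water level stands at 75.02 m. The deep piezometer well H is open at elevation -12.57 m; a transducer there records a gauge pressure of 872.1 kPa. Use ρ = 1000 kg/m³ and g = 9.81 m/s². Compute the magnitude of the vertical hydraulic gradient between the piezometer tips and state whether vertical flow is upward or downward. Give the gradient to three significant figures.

Total head at well D: h = 75.02 m (water level in the standpipe).
Pressure head at well H: ψ = P/(ρg) = 872.1×1000 / (1000 × 9.81) = 88.90 m.
Total head at well H: h = z + ψ = -12.57 + 88.90 = 76.33 m.
Δh = h(well D) − h(well H) = 75.02 − 76.33 = -1.31 m.
Vertical separation Δz = 42.23 − (-12.57) = 54.80 m.
|i_v| = |Δh| / Δz = 1.31 / 54.80 = 0.0239.
Head is higher in the deep piezometer, so vertical flow is upward (discharge condition).

|i_v| ≈ 0.0239; vertical flow is upward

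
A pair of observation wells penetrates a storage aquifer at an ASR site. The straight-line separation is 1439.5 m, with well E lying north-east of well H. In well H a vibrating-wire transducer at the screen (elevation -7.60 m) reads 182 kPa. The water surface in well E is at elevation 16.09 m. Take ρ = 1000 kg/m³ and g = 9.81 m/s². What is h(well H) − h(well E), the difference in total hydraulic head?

Pressure head at well H: ψ = P/(ρg) = 182×1000 / (1000 × 9.81) = 18.55 m.
Total head at well H: h = z + ψ = -7.60 + 18.55 = 10.95 m.
Total head at well E: h = 16.09 m (water level in the piezometer is the total head).
Head difference: h(well H) − h(well E) = 10.95 − 16.09 = -5.14 m.

Δh ≈ -5.14 m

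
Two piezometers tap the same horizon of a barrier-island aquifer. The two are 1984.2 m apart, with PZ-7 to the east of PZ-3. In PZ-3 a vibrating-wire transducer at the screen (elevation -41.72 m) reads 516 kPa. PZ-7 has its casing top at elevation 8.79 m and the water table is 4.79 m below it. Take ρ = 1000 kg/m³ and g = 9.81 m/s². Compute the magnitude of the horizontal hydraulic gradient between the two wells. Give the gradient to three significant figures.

Pressure head at PZ-3: ψ = P/(ρg) = 516×1000 / (1000 × 9.81) = 52.60 m.
Total head at PZ-3: h = z + ψ = -41.72 + 52.60 = 10.88 m.
Total head at PZ-7: h = 8.79 − 4.79 = 4.00 m.
Head difference: h(PZ-3) − h(PZ-7) = 10.88 − 4.00 = 6.88 m.
Hydraulic gradient: i = |Δh| / L = 6.88 / 1984.2 = 0.00347.

i ≈ 0.00347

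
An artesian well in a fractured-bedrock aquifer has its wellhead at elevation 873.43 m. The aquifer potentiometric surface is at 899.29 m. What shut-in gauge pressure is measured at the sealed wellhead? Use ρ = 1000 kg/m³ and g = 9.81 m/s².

P ≈ 254 kPa

Head above the cap: Δh = 899.29 − 873.43 = 25.86 m.
P = ρgΔh = 1000 × 9.81 × 25.86 = 253687 Pa ≈ 254 kPa.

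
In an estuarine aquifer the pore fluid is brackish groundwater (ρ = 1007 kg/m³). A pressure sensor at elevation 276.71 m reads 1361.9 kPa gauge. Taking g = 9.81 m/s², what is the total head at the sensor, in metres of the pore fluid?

ψ = P/(ρg) = 1361.9×1000 / (1007 × 9.81) = 137.86 m.
h = z + ψ = 276.71 + 137.86 = 414.57 m.

h ≈ 414.57 m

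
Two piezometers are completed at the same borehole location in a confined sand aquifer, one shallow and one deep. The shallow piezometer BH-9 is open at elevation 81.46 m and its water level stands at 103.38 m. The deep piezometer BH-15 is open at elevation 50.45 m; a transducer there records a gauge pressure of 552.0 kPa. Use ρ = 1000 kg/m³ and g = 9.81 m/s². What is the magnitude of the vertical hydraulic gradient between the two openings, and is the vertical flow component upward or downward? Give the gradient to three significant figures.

|i_v| ≈ 0.108; vertical flow is upward

Total head at BH-9: h = 103.38 m (water level in the standpipe).
Pressure head at BH-15: ψ = P/(ρg) = 552.0×1000 / (1000 × 9.81) = 56.27 m.
Total head at BH-15: h = z + ψ = 50.45 + 56.27 = 106.72 m.
Δh = h(BH-9) − h(BH-15) = 103.38 − 106.72 = -3.34 m.
Vertical separation Δz = 81.46 − 50.45 = 31.01 m.
|i_v| = |Δh| / Δz = 3.34 / 31.01 = 0.108.
Head is higher in the deep piezometer, so vertical flow is upward (discharge condition).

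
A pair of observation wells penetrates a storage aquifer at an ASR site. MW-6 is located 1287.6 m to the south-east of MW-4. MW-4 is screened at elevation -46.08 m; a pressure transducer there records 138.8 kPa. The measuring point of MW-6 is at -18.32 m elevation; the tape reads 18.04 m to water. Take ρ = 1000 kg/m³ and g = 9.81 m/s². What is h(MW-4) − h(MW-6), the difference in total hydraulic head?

Pressure head at MW-4: ψ = P/(ρg) = 138.8×1000 / (1000 × 9.81) = 14.15 m.
Total head at MW-4: h = z + ψ = -46.08 + 14.15 = -31.93 m.
Total head at MW-6: h = -18.32 − 18.04 = -36.36 m.
Head difference: h(MW-4) − h(MW-6) = -31.93 − (-36.36) = 4.43 m.

Δh ≈ 4.43 m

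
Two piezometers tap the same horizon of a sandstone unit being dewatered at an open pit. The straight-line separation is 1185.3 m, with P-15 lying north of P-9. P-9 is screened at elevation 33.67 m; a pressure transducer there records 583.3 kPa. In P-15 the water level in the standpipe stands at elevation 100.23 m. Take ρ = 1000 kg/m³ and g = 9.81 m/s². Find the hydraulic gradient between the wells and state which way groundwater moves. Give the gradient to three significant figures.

i ≈ 0.00599; groundwater flows toward the south

Pressure head at P-9: ψ = P/(ρg) = 583.3×1000 / (1000 × 9.81) = 59.46 m.
Total head at P-9: h = z + ψ = 33.67 + 59.46 = 93.13 m.
Total head at P-15: h = 100.23 m (water level in the piezometer is the total head).
Head difference: h(P-9) − h(P-15) = 93.13 − 100.23 = -7.10 m.
Hydraulic gradient: i = |Δh| / L = 7.10 / 1185.3 = 0.00599.
Flow is from higher to lower head: from P-15 toward P-9, i.e. toward the south.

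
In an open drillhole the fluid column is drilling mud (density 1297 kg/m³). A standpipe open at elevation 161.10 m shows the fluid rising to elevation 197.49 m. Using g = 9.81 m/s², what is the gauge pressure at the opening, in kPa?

Pressure head ψ = h − z = 197.49 − 161.10 = 36.39 m.
P = ρgψ = 1297 × 9.81 × 36.39 = 463011 Pa ≈ 463 kPa.

P ≈ 463 kPa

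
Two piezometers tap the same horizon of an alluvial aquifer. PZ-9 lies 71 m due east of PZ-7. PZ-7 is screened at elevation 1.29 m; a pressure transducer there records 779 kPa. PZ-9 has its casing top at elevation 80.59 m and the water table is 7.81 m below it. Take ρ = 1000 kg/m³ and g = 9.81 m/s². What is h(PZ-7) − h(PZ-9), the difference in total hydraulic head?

Pressure head at PZ-7: ψ = P/(ρg) = 779×1000 / (1000 × 9.81) = 79.41 m.
Total head at PZ-7: h = z + ψ = 1.29 + 79.41 = 80.70 m.
Total head at PZ-9: h = 80.59 − 7.81 = 72.78 m.
Head difference: h(PZ-7) − h(PZ-9) = 80.70 − 72.78 = 7.92 m.

Δh ≈ 7.92 m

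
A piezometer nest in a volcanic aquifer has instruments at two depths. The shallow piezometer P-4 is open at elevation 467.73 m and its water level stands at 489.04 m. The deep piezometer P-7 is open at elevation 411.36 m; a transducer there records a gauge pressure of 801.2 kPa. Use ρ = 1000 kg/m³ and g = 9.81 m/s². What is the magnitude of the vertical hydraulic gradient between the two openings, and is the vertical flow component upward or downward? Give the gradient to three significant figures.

Total head at P-4: h = 489.04 m (water level in the standpipe).
Pressure head at P-7: ψ = P/(ρg) = 801.2×1000 / (1000 × 9.81) = 81.67 m.
Total head at P-7: h = z + ψ = 411.36 + 81.67 = 493.03 m.
Δh = h(P-4) − h(P-7) = 489.04 − 493.03 = -3.99 m.
Vertical separation Δz = 467.73 − 411.36 = 56.37 m.
|i_v| = |Δh| / Δz = 3.99 / 56.37 = 0.0708.
Head is higher in the deep piezometer, so vertical flow is upward (discharge condition).

|i_v| ≈ 0.0708; vertical flow is upward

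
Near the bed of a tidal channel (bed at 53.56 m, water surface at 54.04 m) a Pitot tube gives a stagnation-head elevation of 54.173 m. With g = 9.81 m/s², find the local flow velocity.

v ≈ 1.62 m/s

Near the bed, under hydrostatic conditions, the piezometric head (z + ψ) equals the free-surface elevation, 54.04 m.
Velocity head = total − piezometric = 54.173 − 54.04 = 0.133 m.
v = √(2g·h_v) = √(2 × 9.81 × 0.133) = 1.62 m/s.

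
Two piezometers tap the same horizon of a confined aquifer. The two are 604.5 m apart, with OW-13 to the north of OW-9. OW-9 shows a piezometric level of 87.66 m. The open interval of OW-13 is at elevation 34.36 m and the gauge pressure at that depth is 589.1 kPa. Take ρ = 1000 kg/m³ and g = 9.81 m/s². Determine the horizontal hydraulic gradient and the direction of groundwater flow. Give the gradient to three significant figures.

i ≈ 0.0112; groundwater flows toward the south

Total head at OW-9: h = 87.66 m (water level in the piezometer is the total head).
Pressure head at OW-13: ψ = P/(ρg) = 589.1×1000 / (1000 × 9.81) = 60.05 m.
Total head at OW-13: h = z + ψ = 34.36 + 60.05 = 94.41 m.
Head difference: h(OW-9) − h(OW-13) = 87.66 − 94.41 = -6.75 m.
Hydraulic gradient: i = |Δh| / L = 6.75 / 604.5 = 0.0112.
Flow is from higher to lower head: from OW-13 toward OW-9, i.e. toward the south.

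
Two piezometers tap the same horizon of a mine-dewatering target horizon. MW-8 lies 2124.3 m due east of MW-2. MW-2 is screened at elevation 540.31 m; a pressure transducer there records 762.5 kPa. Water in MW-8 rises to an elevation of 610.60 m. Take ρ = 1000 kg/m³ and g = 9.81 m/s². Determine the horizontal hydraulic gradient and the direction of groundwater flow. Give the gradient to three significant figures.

i ≈ 0.00350; groundwater flows toward the east

Pressure head at MW-2: ψ = P/(ρg) = 762.5×1000 / (1000 × 9.81) = 77.73 m.
Total head at MW-2: h = z + ψ = 540.31 + 77.73 = 618.04 m.
Total head at MW-8: h = 610.60 m (water level in the piezometer is the total head).
Head difference: h(MW-2) − h(MW-8) = 618.04 − 610.60 = 7.44 m.
Hydraulic gradient: i = |Δh| / L = 7.44 / 2124.3 = 0.00350.
Flow is from higher to lower head: from MW-2 toward MW-8, i.e. toward the east.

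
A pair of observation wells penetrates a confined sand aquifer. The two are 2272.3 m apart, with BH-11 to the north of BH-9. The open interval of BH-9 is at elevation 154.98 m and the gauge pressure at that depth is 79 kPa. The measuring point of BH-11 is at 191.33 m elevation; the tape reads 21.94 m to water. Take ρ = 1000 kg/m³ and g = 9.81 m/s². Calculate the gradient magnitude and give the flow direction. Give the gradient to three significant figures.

i ≈ 0.00280; groundwater flows toward the south

Pressure head at BH-9: ψ = P/(ρg) = 79×1000 / (1000 × 9.81) = 8.05 m.
Total head at BH-9: h = z + ψ = 154.98 + 8.05 = 163.03 m.
Total head at BH-11: h = 191.33 − 21.94 = 169.39 m.
Head difference: h(BH-9) − h(BH-11) = 163.03 − 169.39 = -6.36 m.
Hydraulic gradient: i = |Δh| / L = 6.36 / 2272.3 = 0.00280.
Flow is from higher to lower head: from BH-11 toward BH-9, i.e. toward the south.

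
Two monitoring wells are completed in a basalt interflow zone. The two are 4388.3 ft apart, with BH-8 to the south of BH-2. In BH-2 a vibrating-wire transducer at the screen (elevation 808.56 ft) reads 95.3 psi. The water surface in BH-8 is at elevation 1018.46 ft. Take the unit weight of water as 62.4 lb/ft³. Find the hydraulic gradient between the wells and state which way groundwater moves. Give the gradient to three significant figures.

Pressure head at BH-2: ψ = 144·P/γ = 144 × 95.3 / 62.4 = 219.92 ft.
Total head at BH-2: h = z + ψ = 808.56 + 219.92 = 1028.48 ft.
Total head at BH-8: h = 1018.46 ft (water level in the piezometer is the total head).
Head difference: h(BH-2) − h(BH-8) = 1028.48 − 1018.46 = 10.02 ft.
Hydraulic gradient: i = |Δh| / L = 10.02 / 4388.3 = 0.00228.
Flow is from higher to lower head: from BH-2 toward BH-8, i.e. toward the south.

i ≈ 0.00228; groundwater flows toward the south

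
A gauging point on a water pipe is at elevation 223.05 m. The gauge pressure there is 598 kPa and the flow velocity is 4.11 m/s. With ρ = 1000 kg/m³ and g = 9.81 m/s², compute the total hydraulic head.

Pressure head ψ = P/(ρg) = 598×1000 / (1000 × 9.81) = 60.96 m.
Velocity head = v²/(2g) = 4.11² / (2 × 9.81) = 0.861 m.
h = z + ψ + v²/(2g) = 223.05 + 60.96 + 0.861 = 284.87 m.

h ≈ 284.87 m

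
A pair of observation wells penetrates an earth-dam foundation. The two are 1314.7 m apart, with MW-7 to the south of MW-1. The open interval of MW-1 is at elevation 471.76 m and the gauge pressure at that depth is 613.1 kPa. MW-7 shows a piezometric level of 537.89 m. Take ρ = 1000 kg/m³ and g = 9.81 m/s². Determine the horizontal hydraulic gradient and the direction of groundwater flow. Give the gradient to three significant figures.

Pressure head at MW-1: ψ = P/(ρg) = 613.1×1000 / (1000 × 9.81) = 62.50 m.
Total head at MW-1: h = z + ψ = 471.76 + 62.50 = 534.26 m.
Total head at MW-7: h = 537.89 m (water level in the piezometer is the total head).
Head difference: h(MW-1) − h(MW-7) = 534.26 − 537.89 = -3.63 m.
Hydraulic gradient: i = |Δh| / L = 3.63 / 1314.7 = 0.00276.
Flow is from higher to lower head: from MW-7 toward MW-1, i.e. toward the north.

i ≈ 0.00276; groundwater flows toward the north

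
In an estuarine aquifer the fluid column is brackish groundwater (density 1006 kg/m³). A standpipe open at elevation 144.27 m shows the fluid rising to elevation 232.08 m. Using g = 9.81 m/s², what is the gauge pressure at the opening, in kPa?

P ≈ 867 kPa

Pressure head ψ = h − z = 232.08 − 144.27 = 87.81 m.
P = ρgψ = 1006 × 9.81 × 87.81 = 866585 Pa ≈ 867 kPa.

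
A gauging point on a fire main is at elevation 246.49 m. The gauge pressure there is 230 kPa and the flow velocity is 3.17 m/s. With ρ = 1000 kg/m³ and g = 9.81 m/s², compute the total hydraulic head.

h ≈ 270.45 m

Pressure head ψ = P/(ρg) = 230×1000 / (1000 × 9.81) = 23.45 m.
Velocity head = v²/(2g) = 3.17² / (2 × 9.81) = 0.512 m.
h = z + ψ + v²/(2g) = 246.49 + 23.45 + 0.512 = 270.45 m.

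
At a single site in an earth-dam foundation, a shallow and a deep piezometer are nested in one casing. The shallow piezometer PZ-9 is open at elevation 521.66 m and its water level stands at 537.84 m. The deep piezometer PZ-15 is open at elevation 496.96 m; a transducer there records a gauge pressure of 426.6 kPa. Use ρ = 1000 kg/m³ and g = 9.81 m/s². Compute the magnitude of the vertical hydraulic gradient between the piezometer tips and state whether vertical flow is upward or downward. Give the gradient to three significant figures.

|i_v| ≈ 0.106; vertical flow is upward

Total head at PZ-9: h = 537.84 m (water level in the standpipe).
Pressure head at PZ-15: ψ = P/(ρg) = 426.6×1000 / (1000 × 9.81) = 43.49 m.
Total head at PZ-15: h = z + ψ = 496.96 + 43.49 = 540.45 m.
Δh = h(PZ-9) − h(PZ-15) = 537.84 − 540.45 = -2.61 m.
Vertical separation Δz = 521.66 − 496.96 = 24.70 m.
|i_v| = |Δh| / Δz = 2.61 / 24.70 = 0.106.
Head is higher in the deep piezometer, so vertical flow is upward (discharge condition).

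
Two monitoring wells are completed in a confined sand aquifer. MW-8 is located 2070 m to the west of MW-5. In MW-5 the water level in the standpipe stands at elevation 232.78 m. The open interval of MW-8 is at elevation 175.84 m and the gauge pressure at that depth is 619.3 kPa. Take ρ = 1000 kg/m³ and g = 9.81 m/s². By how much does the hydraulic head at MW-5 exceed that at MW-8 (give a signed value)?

Δh ≈ -6.19 m

Total head at MW-5: h = 232.78 m (water level in the piezometer is the total head).
Pressure head at MW-8: ψ = P/(ρg) = 619.3×1000 / (1000 × 9.81) = 63.13 m.
Total head at MW-8: h = z + ψ = 175.84 + 63.13 = 238.97 m.
Head difference: h(MW-5) − h(MW-8) = 232.78 − 238.97 = -6.19 m.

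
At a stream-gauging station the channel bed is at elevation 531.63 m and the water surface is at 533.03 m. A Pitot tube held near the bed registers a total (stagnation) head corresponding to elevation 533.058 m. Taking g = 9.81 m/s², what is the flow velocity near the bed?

v ≈ 0.741 m/s

Near the bed, under hydrostatic conditions, the piezometric head (z + ψ) equals the free-surface elevation, 533.03 m.
Velocity head = total − piezometric = 533.058 − 533.03 = 0.028 m.
v = √(2g·h_v) = √(2 × 9.81 × 0.028) = 0.741 m/s.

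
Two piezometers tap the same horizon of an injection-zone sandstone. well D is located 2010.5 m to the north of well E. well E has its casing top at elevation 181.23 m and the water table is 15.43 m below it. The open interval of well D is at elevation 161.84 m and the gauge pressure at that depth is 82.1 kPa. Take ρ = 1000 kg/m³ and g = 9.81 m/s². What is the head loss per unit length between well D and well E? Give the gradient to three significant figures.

Total head at well E: h = 181.23 − 15.43 = 165.80 m.
Pressure head at well D: ψ = P/(ρg) = 82.1×1000 / (1000 × 9.81) = 8.37 m.
Total head at well D: h = z + ψ = 161.84 + 8.37 = 170.21 m.
Head difference: h(well E) − h(well D) = 165.80 − 170.21 = -4.41 m.
Hydraulic gradient: i = |Δh| / L = 4.41 / 2010.5 = 0.00219.

i ≈ 0.00219 m/m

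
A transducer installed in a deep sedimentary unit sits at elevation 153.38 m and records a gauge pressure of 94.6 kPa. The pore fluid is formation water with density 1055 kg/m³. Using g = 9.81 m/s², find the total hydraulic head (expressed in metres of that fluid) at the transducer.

h ≈ 162.52 m

ψ = P/(ρg) = 94.6×1000 / (1055 × 9.81) = 9.14 m.
h = z + ψ = 153.38 + 9.14 = 162.52 m.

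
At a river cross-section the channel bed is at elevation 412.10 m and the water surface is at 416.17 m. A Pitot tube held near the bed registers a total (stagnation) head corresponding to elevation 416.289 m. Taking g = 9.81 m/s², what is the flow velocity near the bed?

v ≈ 1.53 m/s

Near the bed, under hydrostatic conditions, the piezometric head (z + ψ) equals the free-surface elevation, 416.17 m.
Velocity head = total − piezometric = 416.289 − 416.17 = 0.119 m.
v = √(2g·h_v) = √(2 × 9.81 × 0.119) = 1.53 m/s.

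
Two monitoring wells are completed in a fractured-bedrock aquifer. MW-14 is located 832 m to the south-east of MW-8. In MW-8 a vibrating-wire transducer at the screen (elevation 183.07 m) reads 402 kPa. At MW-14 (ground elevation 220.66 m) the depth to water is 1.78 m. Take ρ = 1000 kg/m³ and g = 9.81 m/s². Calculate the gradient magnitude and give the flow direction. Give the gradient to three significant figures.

i ≈ 0.00621; groundwater flows toward the south-east

Pressure head at MW-8: ψ = P/(ρg) = 402×1000 / (1000 × 9.81) = 40.98 m.
Total head at MW-8: h = z + ψ = 183.07 + 40.98 = 224.05 m.
Total head at MW-14: h = 220.66 − 1.78 = 218.88 m.
Head difference: h(MW-8) − h(MW-14) = 224.05 − 218.88 = 5.17 m.
Hydraulic gradient: i = |Δh| / L = 5.17 / 832 = 0.00621.
Flow is from higher to lower head: from MW-8 toward MW-14, i.e. toward the south-east.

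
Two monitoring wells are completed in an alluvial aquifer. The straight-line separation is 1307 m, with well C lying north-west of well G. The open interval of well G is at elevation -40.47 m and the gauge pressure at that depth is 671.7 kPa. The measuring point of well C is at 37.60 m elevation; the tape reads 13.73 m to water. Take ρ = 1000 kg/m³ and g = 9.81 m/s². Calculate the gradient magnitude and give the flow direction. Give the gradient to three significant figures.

i ≈ 0.00316; groundwater flows toward the north-west

Pressure head at well G: ψ = P/(ρg) = 671.7×1000 / (1000 × 9.81) = 68.47 m.
Total head at well G: h = z + ψ = -40.47 + 68.47 = 28.00 m.
Total head at well C: h = 37.60 − 13.73 = 23.87 m.
Head difference: h(well G) − h(well C) = 28.00 − 23.87 = 4.13 m.
Hydraulic gradient: i = |Δh| / L = 4.13 / 1307 = 0.00316.
Flow is from higher to lower head: from well G toward well C, i.e. toward the north-west.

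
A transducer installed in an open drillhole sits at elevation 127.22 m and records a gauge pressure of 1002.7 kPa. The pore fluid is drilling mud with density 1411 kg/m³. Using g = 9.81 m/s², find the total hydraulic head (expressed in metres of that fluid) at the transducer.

ψ = P/(ρg) = 1002.7×1000 / (1411 × 9.81) = 72.44 m.
h = z + ψ = 127.22 + 72.44 = 199.66 m.

h ≈ 199.66 m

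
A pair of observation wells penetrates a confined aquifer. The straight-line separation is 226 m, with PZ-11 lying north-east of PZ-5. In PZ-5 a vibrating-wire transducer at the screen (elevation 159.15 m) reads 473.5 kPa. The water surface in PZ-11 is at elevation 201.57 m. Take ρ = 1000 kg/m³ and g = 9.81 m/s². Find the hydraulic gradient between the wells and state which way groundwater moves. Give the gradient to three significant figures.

Pressure head at PZ-5: ψ = P/(ρg) = 473.5×1000 / (1000 × 9.81) = 48.27 m.
Total head at PZ-5: h = z + ψ = 159.15 + 48.27 = 207.42 m.
Total head at PZ-11: h = 201.57 m (water level in the piezometer is the total head).
Head difference: h(PZ-5) − h(PZ-11) = 207.42 − 201.57 = 5.85 m.
Hydraulic gradient: i = |Δh| / L = 5.85 / 226 = 0.0259.
Flow is from higher to lower head: from PZ-5 toward PZ-11, i.e. toward the north-east.

i ≈ 0.0259; groundwater flows toward the north-east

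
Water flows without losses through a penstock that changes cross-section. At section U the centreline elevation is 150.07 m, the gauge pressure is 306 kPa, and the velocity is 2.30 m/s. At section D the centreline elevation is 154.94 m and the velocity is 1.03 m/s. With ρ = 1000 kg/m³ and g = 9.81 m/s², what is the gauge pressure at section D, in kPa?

Pressure head at U: ψ₁ = P₁/(ρg) = 306×1000 / (1000 × 9.81) = 31.19 m.
Velocity heads: v₁²/2g = 2.30²/19.62 = 0.270 m; v₂²/2g = 1.03²/19.62 = 0.054 m.
Total head H = z₁ + ψ₁ + v₁²/2g = 150.07 + 31.19 + 0.270 = 181.53 m.
ψ₂ = H − z₂ − v₂²/2g = 181.53 − 154.94 − 0.054 = 26.54 m.
P₂ = ρgψ₂ = 1000 × 9.81 × 26.54 ≈ 260 kPa.

P₂ ≈ 260 kPa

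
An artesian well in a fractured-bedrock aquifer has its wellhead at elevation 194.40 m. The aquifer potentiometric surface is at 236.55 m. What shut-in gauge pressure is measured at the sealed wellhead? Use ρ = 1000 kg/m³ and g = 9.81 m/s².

Head above the cap: Δh = 236.55 − 194.40 = 42.15 m.
P = ρgΔh = 1000 × 9.81 × 42.15 = 413492 Pa ≈ 413 kPa.

P ≈ 413 kPa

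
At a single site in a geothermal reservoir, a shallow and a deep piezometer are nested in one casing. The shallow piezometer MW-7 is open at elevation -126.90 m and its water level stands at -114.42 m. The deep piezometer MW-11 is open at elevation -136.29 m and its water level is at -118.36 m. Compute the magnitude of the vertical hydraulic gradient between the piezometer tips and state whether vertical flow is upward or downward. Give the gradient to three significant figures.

Total head at MW-7: h = -114.42 m (water level in the standpipe).
Total head at MW-11: h = -118.36 m.
Δh = h(MW-7) − h(MW-11) = -114.42 − (-118.36) = 3.94 m.
Vertical separation Δz = -126.90 − (-136.29) = 9.39 m.
|i_v| = |Δh| / Δz = 3.94 / 9.39 = 0.420.
Head is higher in the shallow piezometer, so vertical flow is downward (recharge condition).

|i_v| ≈ 0.420; vertical flow is downward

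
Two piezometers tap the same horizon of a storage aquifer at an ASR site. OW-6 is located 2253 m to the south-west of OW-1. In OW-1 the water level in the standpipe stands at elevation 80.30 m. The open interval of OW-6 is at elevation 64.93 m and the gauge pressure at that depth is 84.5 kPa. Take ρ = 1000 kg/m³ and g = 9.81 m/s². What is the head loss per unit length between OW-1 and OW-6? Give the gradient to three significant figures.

i ≈ 0.00300 m/m

Total head at OW-1: h = 80.30 m (water level in the piezometer is the total head).
Pressure head at OW-6: ψ = P/(ρg) = 84.5×1000 / (1000 × 9.81) = 8.61 m.
Total head at OW-6: h = z + ψ = 64.93 + 8.61 = 73.54 m.
Head difference: h(OW-1) − h(OW-6) = 80.30 − 73.54 = 6.76 m.
Hydraulic gradient: i = |Δh| / L = 6.76 / 2253 = 0.00300.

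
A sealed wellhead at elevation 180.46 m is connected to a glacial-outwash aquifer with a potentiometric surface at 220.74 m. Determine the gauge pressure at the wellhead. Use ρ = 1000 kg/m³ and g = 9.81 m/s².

P ≈ 395 kPa

Head above the cap: Δh = 220.74 − 180.46 = 40.28 m.
P = ρgΔh = 1000 × 9.81 × 40.28 = 395147 Pa ≈ 395 kPa.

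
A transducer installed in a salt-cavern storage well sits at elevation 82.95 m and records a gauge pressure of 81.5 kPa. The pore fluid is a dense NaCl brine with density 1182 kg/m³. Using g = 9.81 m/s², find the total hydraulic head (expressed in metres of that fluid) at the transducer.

h ≈ 89.98 m

ψ = P/(ρg) = 81.5×1000 / (1182 × 9.81) = 7.03 m.
h = z + ψ = 82.95 + 7.03 = 89.98 m.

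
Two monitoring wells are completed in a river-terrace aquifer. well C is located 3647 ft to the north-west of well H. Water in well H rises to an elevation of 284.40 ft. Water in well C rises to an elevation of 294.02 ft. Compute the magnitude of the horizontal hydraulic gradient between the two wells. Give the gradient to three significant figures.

i ≈ 0.00264

Total head at well H: h = 284.40 ft (water level in the piezometer is the total head).
Total head at well C: h = 294.02 ft (water level in the piezometer is the total head).
Head difference: h(well H) − h(well C) = 284.40 − 294.02 = -9.62 ft.
Hydraulic gradient: i = |Δh| / L = 9.62 / 3647 = 0.00264.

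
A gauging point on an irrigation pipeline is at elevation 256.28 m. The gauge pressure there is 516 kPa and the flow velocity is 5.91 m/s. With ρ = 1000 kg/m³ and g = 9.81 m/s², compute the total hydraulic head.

Pressure head ψ = P/(ρg) = 516×1000 / (1000 × 9.81) = 52.60 m.
Velocity head = v²/(2g) = 5.91² / (2 × 9.81) = 1.780 m.
h = z + ψ + v²/(2g) = 256.28 + 52.60 + 1.780 = 310.66 m.

h ≈ 310.66 m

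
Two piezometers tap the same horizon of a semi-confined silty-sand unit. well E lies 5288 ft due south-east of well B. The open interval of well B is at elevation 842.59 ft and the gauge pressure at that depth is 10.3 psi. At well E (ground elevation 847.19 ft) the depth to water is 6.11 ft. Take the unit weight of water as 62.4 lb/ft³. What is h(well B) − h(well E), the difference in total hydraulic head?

Pressure head at well B: ψ = 144·P/γ = 144 × 10.3 / 62.4 = 23.77 ft.
Total head at well B: h = z + ψ = 842.59 + 23.77 = 866.36 ft.
Total head at well E: h = 847.19 − 6.11 = 841.08 ft.
Head difference: h(well B) − h(well E) = 866.36 − 841.08 = 25.28 ft.

Δh ≈ 25.28 ft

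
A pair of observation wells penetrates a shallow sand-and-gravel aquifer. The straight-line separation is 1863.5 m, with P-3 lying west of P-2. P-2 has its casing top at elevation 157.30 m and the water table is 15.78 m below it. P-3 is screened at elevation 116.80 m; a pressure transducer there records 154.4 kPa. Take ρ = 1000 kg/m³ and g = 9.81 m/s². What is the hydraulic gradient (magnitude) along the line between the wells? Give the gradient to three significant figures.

i ≈ 0.00482

Total head at P-2: h = 157.30 − 15.78 = 141.52 m.
Pressure head at P-3: ψ = P/(ρg) = 154.4×1000 / (1000 × 9.81) = 15.74 m.
Total head at P-3: h = z + ψ = 116.80 + 15.74 = 132.54 m.
Head difference: h(P-2) − h(P-3) = 141.52 − 132.54 = 8.98 m.
Hydraulic gradient: i = |Δh| / L = 8.98 / 1863.5 = 0.00482.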